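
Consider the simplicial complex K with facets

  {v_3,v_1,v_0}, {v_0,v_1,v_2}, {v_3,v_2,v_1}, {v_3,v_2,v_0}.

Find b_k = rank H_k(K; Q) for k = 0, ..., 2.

b_0 = 1, b_1 = 0, b_2 = 1.

We work with the vertex ordering v_0 < v_1 < v_2 < v_3. The simplices of K, each written with vertices in increasing order, are:

  0-simplices (4): [v_0], [v_1], [v_2], [v_3]
  1-simplices (6): [v_0,v_1], [v_0,v_2], [v_0,v_3], [v_1,v_2], [v_1,v_3], [v_2,v_3]
  2-simplices (4): [v_0,v_1,v_2], [v_0,v_1,v_3], [v_0,v_2,v_3], [v_1,v_2,v_3]

Hence C_0 ≅ Z^4, C_1 ≅ Z^6, C_2 ≅ Z^4.

The boundary map ∂_1: C_1 → C_0 maps an edge to its endpoints' difference, ∂[p,q] = q − p.
The resulting 4×6 matrix has rank 3, and its Smith normal form has invariant factors (1,1,1).

The boundary map ∂_2: C_2 → C_1 sends each 2-simplex [p,q,r] to [q,r] − [p,r] + [p,q]. For instance
  ∂[v_0,v_2,v_3] = [v_2,v_3] − [v_0,v_3] + [v_0,v_2],
  ∂[v_0,v_1,v_2] = [v_1,v_2] − [v_0,v_2] + [v_0,v_1].
The 6×4 boundary matrix has rank 3 and Smith normal form diag(1,1,1).

Computing H_k = (kernel of ∂_k) / (image of ∂_{k+1}):

  H_0: rank C_0 − rank ∂_1 = 4 − 3 = 1, and the invariant factors of ∂_1 are all 1, so H_0 ≅ Z.
  H_1: rank ker ∂_1 − rank ∂_2 = (6 − 3) − 3 = 0, and the invariant factors of ∂_2 are all 1, so H_1 ≅ 0.
  H_2: rank ker ∂_2 − rank ∂_3 = (4 − 3) − 0 = 1, and there is no ∂_3, so H_2 ≅ Z.

Hence the Betti numbers are b_0 = 1, b_1 = 0, b_2 = 1.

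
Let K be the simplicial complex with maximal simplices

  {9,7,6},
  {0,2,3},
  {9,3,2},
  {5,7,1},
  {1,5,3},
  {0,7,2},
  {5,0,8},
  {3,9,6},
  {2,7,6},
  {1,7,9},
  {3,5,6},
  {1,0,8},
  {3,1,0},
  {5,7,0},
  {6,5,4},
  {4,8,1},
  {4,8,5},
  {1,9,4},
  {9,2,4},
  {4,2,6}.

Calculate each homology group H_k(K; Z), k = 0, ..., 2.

H_0 = Z,  H_1 = Z ⊕ Z/2,  H_2 = 0.

We work with the vertex ordering 0 < 1 < 2 < 3 < 4 < 5 < 6 < 7 < 8 < 9. The simplices of K, each written with vertices in increasing order, are:

  0-simplices (10): [0], [1], [2], [3], [4], [5], [6], [7], [8], [9]
  1-simplices (30): (30 of them)
  2-simplices (20): (20 of them)

Hence C_0 ≅ Z^10, C_1 ≅ Z^30, C_2 ≅ Z^20.

The boundary map ∂_1: C_1 → C_0 is given by ∂[p,q] = [q] − [p].
The 10×30 boundary matrix has rank 9 and Smith normal form diag(1,1,1,1,1,1,1,1,1).

∂_2: C_2 → C_1 acts by ∂[p,q,r] = [q,r] − [p,r] + [p,q]. For instance
  ∂[2,3,9] = [3,9] − [2,9] + [2,3],
  ∂[1,7,9] = [7,9] − [1,9] + [1,7].
The resulting 30×20 matrix has rank 20, and its Smith normal form has invariant factors (1,1,1,1,1,1,1,1,1,1,1,1,1,1,1,1,1,1,1,2).

From H_k ≅ ker(∂_k) / im(∂_{k+1}) we obtain:

  H_0: rank C_0 − rank ∂_1 = 10 − 9 = 1, and the invariant factors of ∂_1 are all 1, so H_0 ≅ Z.
  H_1: rank ker ∂_1 − rank ∂_2 = (30 − 9) − 20 = 1, and ∂_2 has invariant factor 2 > 1, so H_1 ≅ Z ⊕ Z/2.
  H_2: rank ker ∂_2 − rank ∂_3 = (20 − 20) − 0 = 0, and there is no ∂_3, so H_2 ≅ 0.

As a check, the Euler characteristic is 10 − 30 + 20 = 0, which agrees with 1 − 1 + 0 = 0.
(K is a triangulation of the Klein bottle.)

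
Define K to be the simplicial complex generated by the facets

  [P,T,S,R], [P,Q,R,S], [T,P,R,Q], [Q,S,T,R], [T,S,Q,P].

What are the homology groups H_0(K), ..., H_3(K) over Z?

Take the total order P < Q < R < S < T on the vertex set. Then K (dimension 3) consists of the simplices:

  0-simplices (5): P, Q, R, S, T
  1-simplices (10): PQ, PR, PS, PT, QR, QS, QT, RS, RT, ST
  2-simplices (10): PQR, PQS, PQT, PRS, PRT, PST, QRS, QRT, QST, RST
  3-simplices (5): PQRS, PQRT, PQST, PRST, QRST

giving chain groups C_0 ≅ Z^5, C_1 ≅ Z^10, C_2 ≅ Z^10, C_3 ≅ Z^5.

Boundary ∂_1: C_1 → C_0 maps an edge to its endpoints' difference, ∂[p,q] = q − p. For instance
  ∂QT = T − Q.
The 5×10 boundary matrix has rank 4 and Smith normal form diag(1,1,1,1).

Boundary ∂_2: C_2 → C_1 acts by ∂[p,q,r] = [q,r] − [p,r] + [p,q]. For instance
  ∂QRT = RT − QT + QR,
  ∂PQS = QS − PS + PQ.
The 10×10 boundary matrix has rank 6 and Smith normal form diag(1,1,1,1,1,1).

∂_3: C_3 → C_2 sends each 3-simplex σ to the alternating sum Σ_i (−1)^i (σ with its i-th vertex removed). For instance
  ∂PQRS = QRS − PRS + PQS − PQR,
  ∂QRST = RST − QST + QRT − QRS.
As a 10×5 matrix over Z this has rank 4, with invariant factors (1,1,1,1).

Computing H_k = (kernel of ∂_k) / (image of ∂_{k+1}):

  H_0: rank C_0 − rank ∂_1 = 5 − 4 = 1, and the invariant factors of ∂_1 are all 1, so H_0 = Z.
  H_1: rank ker ∂_1 − rank ∂_2 = (10 − 4) − 6 = 0, and the invariant factors of ∂_2 are all 1, so H_1 = 0.
  H_2: rank ker ∂_2 − rank ∂_3 = (10 − 6) − 4 = 0, and the invariant factors of ∂_3 are all 1, so H_2 = 0.
  H_3: rank ker ∂_3 − rank ∂_4 = (5 − 4) − 0 = 1, and there is no ∂_4, so H_3 = Z.

As a check, the Euler characteristic is 5 − 10 + 10 − 5 = 0, which agrees with 1 − 0 + 0 − 1 = 0.

H_0 = Z,  H_1 = 0,  H_2 = 0,  H_3 = Z.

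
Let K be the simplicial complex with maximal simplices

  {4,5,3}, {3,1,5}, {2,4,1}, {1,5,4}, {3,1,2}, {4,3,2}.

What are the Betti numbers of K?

b_0 = 1, b_1 = 0, b_2 = 1.

We work with the vertex ordering 1 < 2 < 3 < 4 < 5. The simplices of K, each written with vertices in increasing order, are:

  0-simplices (5): [1], [2], [3], [4], [5]
  1-simplices (9): [1,2], [1,3], [1,4], [1,5], [2,3], [2,4], [3,4], [3,5], [4,5]
  2-simplices (6): [1,2,3], [1,2,4], [1,3,5], [1,4,5], [2,3,4], [3,4,5]

giving chain groups C_0 ≅ Z^5, C_1 ≅ Z^9, C_2 ≅ Z^6.

The boundary map ∂_1: C_1 → C_0 maps an edge to its endpoints' difference, ∂[p,q] = q − p.
The 5×9 boundary matrix has rank 4 and Smith normal form diag(1,1,1,1).

Boundary ∂_2: C_2 → C_1 acts by ∂[p,q,r] = [q,r] − [p,r] + [p,q]. For instance
  ∂[1,2,4] = [2,4] − [1,4] + [1,2],
  ∂[3,4,5] = [4,5] − [3,5] + [3,4].
As a 9×6 matrix over Z this has rank 5, with invariant factors (1,1,1,1,1).

Reading off H_k = ker ∂_k / im ∂_{k+1}:

  H_0: rank C_0 − rank ∂_1 = 5 − 4 = 1, and the invariant factors of ∂_1 are all 1, so H_0 ≅ Z.
  H_1: rank ker ∂_1 − rank ∂_2 = (9 − 4) − 5 = 0, and the invariant factors of ∂_2 are all 1, so H_1 ≅ 0.
  H_2: rank ker ∂_2 − rank ∂_3 = (6 − 5) − 0 = 1, and there is no ∂_3, so H_2 ≅ Z.

(K is a triangulation of the 2-sphere S^2.)

Hence the Betti numbers are b_0 = 1, b_1 = 0, b_2 = 1.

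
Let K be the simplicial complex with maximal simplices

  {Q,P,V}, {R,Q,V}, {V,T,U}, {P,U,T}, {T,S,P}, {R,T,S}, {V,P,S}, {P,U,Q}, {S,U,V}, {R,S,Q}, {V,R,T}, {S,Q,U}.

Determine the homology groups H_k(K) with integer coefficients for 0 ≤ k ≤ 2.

K has 7 vertices, 18 edges, 12 triangles.
rank ∂_0 = 0, rank ∂_1 = 6 ⇒ b_0 = 7 − 0 − 6 = 1; all invariant factors of ∂_1 are 1 so no torsion. So H_0 = Z.
rank ∂_1 = 6, rank ∂_2 = 12 ⇒ b_1 = 18 − 6 − 12 = 0; ∂_2 has invariant factor(s) [2] giving torsion. So H_1 = Z/2Z.
rank ∂_2 = 12, rank ∂_3 = 0 ⇒ b_2 = 12 − 12 − 0 = 0. So H_2 = 0.

H_0 = Z,  H_1 = Z/2Z,  H_2 = 0.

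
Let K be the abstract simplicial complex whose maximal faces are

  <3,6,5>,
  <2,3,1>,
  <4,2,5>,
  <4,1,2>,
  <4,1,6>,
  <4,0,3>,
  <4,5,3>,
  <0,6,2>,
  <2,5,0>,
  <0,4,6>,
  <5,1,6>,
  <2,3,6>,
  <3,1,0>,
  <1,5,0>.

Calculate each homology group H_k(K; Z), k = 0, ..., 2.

Fix the vertex order 0 < 1 < 2 < 3 < 4 < 5 < 6 and write every simplex with vertices in increasing order. Then dim K = 2 and the simplices of K are:

  0-simplices (7): [0], [1], [2], [3], [4], [5], [6]
  1-simplices (21): [0,1], [0,2], [0,3], [0,4], [0,5], [0,6], [1,2], [1,3], [1,4], [1,5], [1,6], [2,3], [2,4], [2,5], [2,6], [3,4], [3,5], [3,6], [4,5], [4,6], [5,6]
  2-simplices (14): [0,1,3], [0,1,5], [0,2,5], [0,2,6], [0,3,4], [0,4,6], [1,2,3], [1,2,4], [1,4,6], [1,5,6], [2,3,6], [2,4,5], [3,4,5], [3,5,6]

so the chain groups are C_0 ≅ Z^7, C_1 ≅ Z^21, C_2 ≅ Z^14.

The boundary map ∂_1: C_1 → C_0 sends each edge [p,q] (with p < q) to q − p. For instance
  ∂[3,5] = [5] − [3].
The resulting 7×21 matrix has rank 6, and its Smith normal form has invariant factors (1,1,1,1,1,1).

∂_2: C_2 → C_1 acts by ∂[p,q,r] = [q,r] − [p,r] + [p,q]. For instance
  ∂[1,4,6] = [4,6] − [1,6] + [1,4],
  ∂[3,5,6] = [5,6] − [3,6] + [3,5].
The 21×14 boundary matrix has rank 13 and Smith normal form diag(1,1,1,1,1,1,1,1,1,1,1,1,1).

From H_k ≅ ker(∂_k) / im(∂_{k+1}) we obtain:

  H_0: rank C_0 − rank ∂_1 = 7 − 6 = 1, and the invariant factors of ∂_1 are all 1, so H_0 ≅ Z.
  H_1: rank ker ∂_1 − rank ∂_2 = (21 − 6) − 13 = 2, and the invariant factors of ∂_2 are all 1, so H_1 ≅ Z^2.
  H_2: rank ker ∂_2 − rank ∂_3 = (14 − 13) − 0 = 1, and there is no ∂_3, so H_2 ≅ Z.

As a check, the Euler characteristic is 7 − 21 + 14 = 0, which agrees with 1 − 2 + 1 = 0.

H_0 = Z,  H_1 = Z^2,  H_2 = Z.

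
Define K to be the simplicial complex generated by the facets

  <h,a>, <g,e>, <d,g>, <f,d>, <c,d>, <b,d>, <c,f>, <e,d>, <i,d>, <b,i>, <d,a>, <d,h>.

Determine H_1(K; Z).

K has 9 vertices, 12 edges.
rank ∂_1 = 8, rank ∂_2 = 0 ⇒ b_1 = 12 − 8 − 0 = 4. So H_1 ≅ Z^4.

H_1 ≅ Z^4.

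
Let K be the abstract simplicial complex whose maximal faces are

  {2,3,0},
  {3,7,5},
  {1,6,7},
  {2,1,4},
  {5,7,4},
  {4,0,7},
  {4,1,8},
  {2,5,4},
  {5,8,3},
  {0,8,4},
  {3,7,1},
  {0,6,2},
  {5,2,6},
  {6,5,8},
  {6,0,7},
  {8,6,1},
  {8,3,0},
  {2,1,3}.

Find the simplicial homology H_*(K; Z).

H_0 ≅ Z,  H_1 ≅ Z^2,  H_2 ≅ Z.

Order the vertices as 0 < 1 < 2 < 3 < 4 < 5 < 6 < 7 < 8. Listing each simplex with vertices in this order, K has dimension 2 with simplices:

  0-simplices (9): [0], [1], [2], [3], [4], [5], [6], [7], [8]
  1-simplices (27): (27 of them)
  2-simplices (18): [0,2,3], [0,2,6], [0,3,8], [0,4,7], [0,4,8], [0,6,7], [1,2,3], [1,2,4], [1,3,7], [1,4,8], [1,6,7], [1,6,8], [2,4,5], [2,5,6], [3,5,7], [3,5,8], [4,5,7], [5,6,8]

giving chain groups C_0 ≅ Z^9, C_1 ≅ Z^27, C_2 ≅ Z^18.

The boundary map ∂_1: C_1 → C_0 sends each edge [p,q] (with p < q) to q − p. For instance
  ∂[0,2] = [2] − [0].
The 9×27 boundary matrix has rank 8 and Smith normal form diag(1,1,1,1,1,1,1,1).

∂_2: C_2 → C_1 sends each 2-simplex [p,q,r] to [q,r] − [p,r] + [p,q]. For instance
  ∂[2,4,5] = [4,5] − [2,5] + [2,4],
  ∂[0,2,3] = [2,3] − [0,3] + [0,2].
The 27×18 boundary matrix has rank 17 and Smith normal form diag(1,1,1,1,1,1,1,1,1,1,1,1,1,1,1,1,1).

Computing H_k = (kernel of ∂_k) / (image of ∂_{k+1}):

  H_0: rank C_0 − rank ∂_1 = 9 − 8 = 1, and the invariant factors of ∂_1 are all 1, so H_0 = Z.
  H_1: rank ker ∂_1 − rank ∂_2 = (27 − 8) − 17 = 2, and the invariant factors of ∂_2 are all 1, so H_1 = Z^2.
  H_2: rank ker ∂_2 − rank ∂_3 = (18 − 17) − 0 = 1, and there is no ∂_3, so H_2 = Z.

As a check, the Euler characteristic is 9 − 27 + 18 = 0, which agrees with 1 − 2 + 1 = 0.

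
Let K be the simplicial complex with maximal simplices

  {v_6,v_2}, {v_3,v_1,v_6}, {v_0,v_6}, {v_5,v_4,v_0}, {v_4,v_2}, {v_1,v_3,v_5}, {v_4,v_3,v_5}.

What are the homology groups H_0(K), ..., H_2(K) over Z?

H_0 ≅ Z,  H_1 ≅ Z^2,  H_2 = 0.

K has 7 vertices, 12 edges, 4 triangles.
rank ∂_0 = 0, rank ∂_1 = 6 ⇒ b_0 = 7 − 0 − 6 = 1; all invariant factors of ∂_1 are 1 so no torsion. So H_0 ≅ Z.
rank ∂_1 = 6, rank ∂_2 = 4 ⇒ b_1 = 12 − 6 − 4 = 2; all invariant factors of ∂_2 are 1 so no torsion. So H_1 ≅ Z^2.
rank ∂_2 = 4, rank ∂_3 = 0 ⇒ b_2 = 4 − 4 − 0 = 0. So H_2 ≅ 0.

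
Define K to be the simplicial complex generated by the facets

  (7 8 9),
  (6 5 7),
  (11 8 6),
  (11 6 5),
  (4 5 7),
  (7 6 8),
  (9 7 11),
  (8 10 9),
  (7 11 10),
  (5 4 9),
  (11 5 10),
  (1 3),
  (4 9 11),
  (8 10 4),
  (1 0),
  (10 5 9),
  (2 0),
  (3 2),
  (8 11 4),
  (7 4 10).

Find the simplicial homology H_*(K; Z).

H_0 = Z^2,  H_1 = Z^3,  H_2 = Z.

We work with the vertex ordering 0 < 1 < 2 < 3 < 4 < 5 < 6 < 7 < 8 < 9 < 10 < 11. The simplices of K, each written with vertices in increasing order, are:

  0-simplices (12): [0], [1], [2], [3], [4], [5], [6], [7], [8], [9], [10], [11]
  1-simplices (28): (28 of them)
  2-simplices (16): [4,5,7], [4,5,9], [4,7,10], [4,8,10], [4,8,11], [4,9,11], [5,6,7], [5,6,11], [5,9,10], [5,10,11], [6,7,8], [6,8,11], [7,8,9], [7,9,11], [7,10,11], [8,9,10]

giving chain groups C_0 ≅ Z^12, C_1 ≅ Z^28, C_2 ≅ Z^16.

∂_1: C_1 → C_0 maps an edge to its endpoints' difference, ∂[p,q] = q − p. For instance
  ∂[6,11] = [11] − [6].
As a 12×28 matrix over Z this has rank 10, with invariant factors (1,1,1,1,1,1,1,1,1,1).

The boundary map ∂_2: C_2 → C_1 maps a triangle to the signed sum of its edges. For instance
  ∂[7,10,11] = [10,11] − [7,11] + [7,10],
  ∂[7,8,9] = [8,9] − [7,9] + [7,8].
The resulting 28×16 matrix has rank 15, and its Smith normal form has invariant factors (1,1,1,1,1,1,1,1,1,1,1,1,1,1,1).

Computing H_k = (kernel of ∂_k) / (image of ∂_{k+1}):

  H_0: rank C_0 − rank ∂_1 = 12 − 10 = 2, and the invariant factors of ∂_1 are all 1, so H_0 = Z^2.
  H_1: rank ker ∂_1 − rank ∂_2 = (28 − 10) − 15 = 3, and the invariant factors of ∂_2 are all 1, so H_1 = Z^3.
  H_2: rank ker ∂_2 − rank ∂_3 = (16 − 15) − 0 = 1, and there is no ∂_3, so H_2 = Z.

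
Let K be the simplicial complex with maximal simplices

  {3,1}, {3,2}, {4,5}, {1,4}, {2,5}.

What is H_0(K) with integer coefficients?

H_0 = Z.

Fix the vertex order 1 < 2 < 3 < 4 < 5 and write every simplex with vertices in increasing order. Then dim K = 1 and the simplices of K are:

  0-simplices (5): [1], [2], [3], [4], [5]
  1-simplices (5): [1,3], [1,4], [2,3], [2,5], [4,5]

giving chain groups C_0 ≅ Z^5, C_1 ≅ Z^5.

∂_1: C_1 → C_0 is given by ∂[p,q] = [q] − [p]. For instance
  ∂[2,3] = [3] − [2].
This gives a 5×5 integer matrix of rank 4; reducing to Smith normal form yields diagonal entries (1,1,1,1).

Computing H_k = (kernel of ∂_k) / (image of ∂_{k+1}):

  H_0: rank C_0 − rank ∂_1 = 5 − 4 = 1, and the invariant factors of ∂_1 are all 1, so H_0 = Z.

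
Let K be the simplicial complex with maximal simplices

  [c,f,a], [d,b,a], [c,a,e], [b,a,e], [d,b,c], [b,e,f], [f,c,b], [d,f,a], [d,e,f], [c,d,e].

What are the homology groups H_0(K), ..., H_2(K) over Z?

H_0 ≅ Z,  H_1 ≅ Z/2Z,  H_2 = 0.

Fix the vertex order a < b < c < d < e < f and write every simplex with vertices in increasing order. Then dim K = 2 and the simplices of K are:

  0-simplices (6): a, b, c, d, e, f
  1-simplices (15): ab, ac, ad, ae, af, bc, bd, be, bf, cd, ce, cf, de, df, ef
  2-simplices (10): abd, abe, ace, acf, adf, bcd, bcf, bef, cde, def

giving chain groups C_0 ≅ Z^6, C_1 ≅ Z^15, C_2 ≅ Z^10.

Boundary ∂_1: C_1 → C_0 sends each edge [p,q] (with p < q) to q − p. For instance
  ∂ad = d − a.
The resulting 6×15 matrix has rank 5, and its Smith normal form has invariant factors (1,1,1,1,1).

The boundary map ∂_2: C_2 → C_1 sends each 2-simplex [p,q,r] to [q,r] − [p,r] + [p,q]. For instance
  ∂cde = de − ce + cd,
  ∂ace = ce − ae + ac.
This gives a 15×10 integer matrix of rank 10; reducing to Smith normal form yields diagonal entries (1,1,1,1,1,1,1,1,1,2).

Computing H_k = (kernel of ∂_k) / (image of ∂_{k+1}):

  H_0: rank C_0 − rank ∂_1 = 6 − 5 = 1, and the invariant factors of ∂_1 are all 1, so H_0 ≅ Z.
  H_1: rank ker ∂_1 − rank ∂_2 = (15 − 5) − 10 = 0, and ∂_2 has invariant factor 2 > 1, so H_1 ≅ Z/2Z.
  H_2: rank ker ∂_2 − rank ∂_3 = (10 − 10) − 0 = 0, and there is no ∂_3, so H_2 ≅ 0.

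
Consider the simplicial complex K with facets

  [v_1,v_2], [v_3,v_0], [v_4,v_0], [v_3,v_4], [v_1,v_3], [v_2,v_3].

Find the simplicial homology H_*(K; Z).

H_0 = Z,  H_1 = Z^2.

We work with the vertex ordering v_0 < v_1 < v_2 < v_3 < v_4. The simplices of K, each written with vertices in increasing order, are:

  0-simplices (5): [v_0], [v_1], [v_2], [v_3], [v_4]
  1-simplices (6): [v_0,v_3], [v_0,v_4], [v_1,v_2], [v_1,v_3], [v_2,v_3], [v_3,v_4]

Hence C_0 ≅ Z^5, C_1 ≅ Z^6.

The boundary map ∂_1: C_1 → C_0 sends each edge [p,q] (with p < q) to q − p. For instance
  ∂[v_3,v_4] = [v_4] − [v_3].
This gives a 5×6 integer matrix of rank 4; reducing to Smith normal form yields diagonal entries (1,1,1,1).

Reading off H_k = ker ∂_k / im ∂_{k+1}:

  H_0: rank C_0 − rank ∂_1 = 5 − 4 = 1, and the invariant factors of ∂_1 are all 1, so H_0 ≅ Z.
  H_1: rank ker ∂_1 − rank ∂_2 = (6 − 4) − 0 = 2, and there is no ∂_2, so H_1 ≅ Z^2.

As a check, the Euler characteristic is 5 − 6 = -1, which agrees with 1 − 2 = -1.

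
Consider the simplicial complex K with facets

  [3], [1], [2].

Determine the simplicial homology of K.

H_0 ≅ Z^3.

Order the vertices as 1 < 2 < 3. Listing each simplex with vertices in this order, K has dimension 0 with simplices:

  0-simplices (3): [1], [2], [3]

Hence C_0 ≅ Z^3.

From H_k ≅ ker(∂_k) / im(∂_{k+1}) we obtain:

  H_0: rank C_0 − rank ∂_1 = 3 − 0 = 3, and there is no ∂_1, so H_0 ≅ Z^3.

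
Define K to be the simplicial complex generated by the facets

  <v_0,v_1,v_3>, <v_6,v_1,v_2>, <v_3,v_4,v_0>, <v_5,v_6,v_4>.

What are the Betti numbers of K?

We work with the vertex ordering v_0 < v_1 < v_2 < v_3 < v_4 < v_5 < v_6. The simplices of K, each written with vertices in increasing order, are:

  0-simplices (7): [v_0], [v_1], [v_2], [v_3], [v_4], [v_5], [v_6]
  1-simplices (11): [v_0,v_1], [v_0,v_3], [v_0,v_4], [v_1,v_2], [v_1,v_3], [v_1,v_6], [v_2,v_6], [v_3,v_4], [v_4,v_5], [v_4,v_6], [v_5,v_6]
  2-simplices (4): [v_0,v_1,v_3], [v_0,v_3,v_4], [v_1,v_2,v_6], [v_4,v_5,v_6]

giving chain groups C_0 ≅ Z^7, C_1 ≅ Z^11, C_2 ≅ Z^4.

The boundary map ∂_1: C_1 → C_0 maps an edge to its endpoints' difference, ∂[p,q] = q − p. For instance
  ∂[v_4,v_5] = [v_5] − [v_4].
The resulting 7×11 matrix has rank 6, and its Smith normal form has invariant factors (1,1,1,1,1,1).

The boundary map ∂_2: C_2 → C_1 sends each 2-simplex [p,q,r] to [q,r] − [p,r] + [p,q]. For instance
  ∂[v_1,v_2,v_6] = [v_2,v_6] − [v_1,v_6] + [v_1,v_2],
  ∂[v_0,v_1,v_3] = [v_1,v_3] − [v_0,v_3] + [v_0,v_1].
The 11×4 boundary matrix has rank 4 and Smith normal form diag(1,1,1,1).

Now H_k = ker ∂_k / im ∂_{k+1}, so:

  H_0: rank C_0 − rank ∂_1 = 7 − 6 = 1, and the invariant factors of ∂_1 are all 1, so H_0 = Z.
  H_1: rank ker ∂_1 − rank ∂_2 = (11 − 6) − 4 = 1, and the invariant factors of ∂_2 are all 1, so H_1 = Z.
  H_2: rank ker ∂_2 − rank ∂_3 = (4 − 4) − 0 = 0, and there is no ∂_3, so H_2 = 0.

As a check, the Euler characteristic is 7 − 11 + 4 = 0, which agrees with 1 − 1 + 0 = 0.

Hence the Betti numbers are b_0 = 1, b_1 = 1, b_2 = 0.

b_0 = 1, b_1 = 1, b_2 = 0.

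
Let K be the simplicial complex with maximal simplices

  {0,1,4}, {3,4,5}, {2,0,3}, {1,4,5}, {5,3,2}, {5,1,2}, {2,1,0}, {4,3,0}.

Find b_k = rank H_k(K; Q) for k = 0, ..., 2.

Order the vertices as 0 < 1 < 2 < 3 < 4 < 5. Listing each simplex with vertices in this order, K has dimension 2 with simplices:

  0-simplices (6): [0], [1], [2], [3], [4], [5]
  1-simplices (12): [0,1], [0,2], [0,3], [0,4], [1,2], [1,4], [1,5], [2,3], [2,5], [3,4], [3,5], [4,5]
  2-simplices (8): [0,1,2], [0,1,4], [0,2,3], [0,3,4], [1,2,5], [1,4,5], [2,3,5], [3,4,5]

giving chain groups C_0 ≅ Z^6, C_1 ≅ Z^12, C_2 ≅ Z^8.

The boundary map ∂_1: C_1 → C_0 is given by ∂[p,q] = [q] − [p]. For instance
  ∂[0,3] = [3] − [0].
The resulting 6×12 matrix has rank 5, and its Smith normal form has invariant factors (1,1,1,1,1).

∂_2: C_2 → C_1 maps a triangle to the signed sum of its edges. For instance
  ∂[3,4,5] = [4,5] − [3,5] + [3,4],
  ∂[0,2,3] = [2,3] − [0,3] + [0,2].
The resulting 12×8 matrix has rank 7, and its Smith normal form has invariant factors (1,1,1,1,1,1,1).

Now H_k = ker ∂_k / im ∂_{k+1}, so:

  H_0: rank C_0 − rank ∂_1 = 6 − 5 = 1, and the invariant factors of ∂_1 are all 1, so H_0 ≅ Z.
  H_1: rank ker ∂_1 − rank ∂_2 = (12 − 5) − 7 = 0, and the invariant factors of ∂_2 are all 1, so H_1 ≅ 0.
  H_2: rank ker ∂_2 − rank ∂_3 = (8 − 7) − 0 = 1, and there is no ∂_3, so H_2 ≅ Z.

As a check, the Euler characteristic is 6 − 12 + 8 = 2, which agrees with 1 − 0 + 1 = 2.

Hence the Betti numbers are b_0 = 1, b_1 = 0, b_2 = 1.

b_0 = 1, b_1 = 0, b_2 = 1.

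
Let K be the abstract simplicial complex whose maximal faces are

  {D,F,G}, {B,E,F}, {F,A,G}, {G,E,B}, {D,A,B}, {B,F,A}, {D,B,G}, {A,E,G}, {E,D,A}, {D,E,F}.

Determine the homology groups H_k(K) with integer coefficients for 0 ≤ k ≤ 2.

We work with the vertex ordering A < B < D < E < F < G. The simplices of K, each written with vertices in increasing order, are:

  0-simplices (6): A, B, D, E, F, G
  1-simplices (15): AB, AD, AE, AF, AG, BD, BE, BF, BG, DE, DF, DG, EF, EG, FG
  2-simplices (10): ABD, ABF, ADE, AEG, AFG, BDG, BEF, BEG, DEF, DFG

so the chain groups are C_0 ≅ Z^6, C_1 ≅ Z^15, C_2 ≅ Z^10.

Boundary ∂_1: C_1 → C_0 sends each edge [p,q] (with p < q) to q − p. For instance
  ∂AF = F − A.
The resulting 6×15 matrix has rank 5, and its Smith normal form has invariant factors (1,1,1,1,1).

The boundary map ∂_2: C_2 → C_1 maps a triangle to the signed sum of its edges. For instance
  ∂DFG = FG − DG + DF,
  ∂BDG = DG − BG + BD.
As a 15×10 matrix over Z this has rank 10, with invariant factors (1,1,1,1,1,1,1,1,1,2).

Computing H_k = (kernel of ∂_k) / (image of ∂_{k+1}):

  H_0: rank C_0 − rank ∂_1 = 6 − 5 = 1, and the invariant factors of ∂_1 are all 1, so H_0 = Z.
  H_1: rank ker ∂_1 − rank ∂_2 = (15 − 5) − 10 = 0, and ∂_2 has invariant factor 2 > 1, so H_1 = Z/2.
  H_2: rank ker ∂_2 − rank ∂_3 = (10 − 10) − 0 = 0, and there is no ∂_3, so H_2 = 0.

As a check, the Euler characteristic is 6 − 15 + 10 = 1, which agrees with 1 − 0 + 0 = 1.

H_0 ≅ Z,  H_1 ≅ Z/2,  H_2 = 0.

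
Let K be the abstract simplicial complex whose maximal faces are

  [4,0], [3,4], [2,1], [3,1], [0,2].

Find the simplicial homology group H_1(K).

H_1 ≅ Z.

We work with the vertex ordering 0 < 1 < 2 < 3 < 4. The simplices of K, each written with vertices in increasing order, are:

  0-simplices (5): [0], [1], [2], [3], [4]
  1-simplices (5): [0,2], [0,4], [1,2], [1,3], [3,4]

so the chain groups are C_0 ≅ Z^5, C_1 ≅ Z^5.

The boundary map ∂_1: C_1 → C_0 sends each edge [p,q] (with p < q) to q − p. For instance
  ∂[3,4] = [4] − [3].
The 5×5 boundary matrix has rank 4 and Smith normal form diag(1,1,1,1).

From H_k ≅ ker(∂_k) / im(∂_{k+1}) we obtain:

  H_1: rank ker ∂_1 − rank ∂_2 = (5 − 4) − 0 = 1, and there is no ∂_2, so H_1 ≅ Z.

(K is a triangulation of the circle S^1.)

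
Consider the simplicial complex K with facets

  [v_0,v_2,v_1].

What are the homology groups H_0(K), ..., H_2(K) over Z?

H_0 ≅ Z,  H_1 = 0,  H_2 = 0.

Take the total order v_0 < v_1 < v_2 on the vertex set. Then K (dimension 2) consists of the simplices:

  0-simplices (3): [v_0], [v_1], [v_2]
  1-simplices (3): [v_0,v_1], [v_0,v_2], [v_1,v_2]
  2-simplices (1): [v_0,v_1,v_2]

giving chain groups C_0 ≅ Z^3, C_1 ≅ Z^3, C_2 ≅ Z^1.

The boundary map ∂_1: C_1 → C_0 sends each edge [p,q] (with p < q) to q − p.
The 3×3 boundary matrix has rank 2 and Smith normal form diag(1,1).

Boundary ∂_2: C_2 → C_1 maps a triangle to the signed sum of its edges. For instance
  ∂[v_0,v_1,v_2] = [v_1,v_2] − [v_0,v_2] + [v_0,v_1].
The resulting 3×1 matrix has rank 1, and its Smith normal form has invariant factors (1).

From H_k ≅ ker(∂_k) / im(∂_{k+1}) we obtain:

  H_0: rank C_0 − rank ∂_1 = 3 − 2 = 1, and the invariant factors of ∂_1 are all 1, so H_0 ≅ Z.
  H_1: rank ker ∂_1 − rank ∂_2 = (3 − 2) − 1 = 0, and the invariant factors of ∂_2 are all 1, so H_1 ≅ 0.
  H_2: rank ker ∂_2 − rank ∂_3 = (1 − 1) − 0 = 0, and there is no ∂_3, so H_2 ≅ 0.

(K is a triangulation of the 2-simplex.)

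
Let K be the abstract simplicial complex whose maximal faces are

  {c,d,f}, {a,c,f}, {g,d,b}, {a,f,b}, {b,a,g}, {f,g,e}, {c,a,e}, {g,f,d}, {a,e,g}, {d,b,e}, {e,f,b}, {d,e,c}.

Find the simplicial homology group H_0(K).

H_0 ≅ Z.

Fix the vertex order a < b < c < d < e < f < g and write every simplex with vertices in increasing order. Then dim K = 2 and the simplices of K are:

  0-simplices (7): a, b, c, d, e, f, g
  1-simplices (18): ab, ac, ae, af, ag, bd, be, bf, bg, cd, ce, cf, de, df, dg, ef, eg, fg
  2-simplices (12): abf, abg, ace, acf, aeg, bde, bdg, bef, cde, cdf, dfg, efg

giving chain groups C_0 ≅ Z^7, C_1 ≅ Z^18, C_2 ≅ Z^12.

∂_1: C_1 → C_0 maps an edge to its endpoints' difference, ∂[p,q] = q − p. For instance
  ∂ae = e − a.
The 7×18 boundary matrix has rank 6 and Smith normal form diag(1,1,1,1,1,1).

Boundary ∂_2: C_2 → C_1 acts by ∂[p,q,r] = [q,r] − [p,r] + [p,q]. For instance
  ∂bef = ef − bf + be,
  ∂cdf = df − cf + cd.
This gives a 18×12 integer matrix of rank 12; reducing to Smith normal form yields diagonal entries (1,1,1,1,1,1,1,1,1,1,1,2).

Reading off H_k = ker ∂_k / im ∂_{k+1}:

  H_0: rank C_0 − rank ∂_1 = 7 − 6 = 1, and the invariant factors of ∂_1 are all 1, so H_0 ≅ Z.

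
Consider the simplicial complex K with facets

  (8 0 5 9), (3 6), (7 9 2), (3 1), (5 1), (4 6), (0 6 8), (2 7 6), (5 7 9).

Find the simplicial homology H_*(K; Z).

Take the total order 0 < 1 < 2 < 3 < 4 < 5 < 6 < 7 < 8 < 9 on the vertex set. Then K (dimension 3) consists of the simplices:

  0-simplices (10): [0], [1], [2], [3], [4], [5], [6], [7], [8], [9]
  1-simplices (18): [0,5], [0,6], [0,8], [0,9], [1,3], [1,5], [2,6], [2,7], [2,9], [3,6], [4,6], [5,7], [5,8], [5,9], [6,7], [6,8], [7,9], [8,9]
  2-simplices (8): [0,5,8], [0,5,9], [0,6,8], [0,8,9], [2,6,7], [2,7,9], [5,7,9], [5,8,9]
  3-simplices (1): [0,5,8,9]

giving chain groups C_0 ≅ Z^10, C_1 ≅ Z^18, C_2 ≅ Z^8, C_3 ≅ Z^1.

∂_1: C_1 → C_0 is given by ∂[p,q] = [q] − [p].
The 10×18 boundary matrix has rank 9 and Smith normal form diag(1,1,1,1,1,1,1,1,1).

Boundary ∂_2: C_2 → C_1 maps a triangle to the signed sum of its edges. For instance
  ∂[5,7,9] = [7,9] − [5,9] + [5,7],
  ∂[2,6,7] = [6,7] − [2,7] + [2,6].
The 18×8 boundary matrix has rank 7 and Smith normal form diag(1,1,1,1,1,1,1).

The boundary map ∂_3: C_3 → C_2 sends each 3-simplex σ to the alternating sum Σ_i (−1)^i (σ with its i-th vertex removed). For instance
  ∂[0,5,8,9] = [5,8,9] − [0,8,9] + [0,5,9] − [0,5,8].
As a 8×1 matrix over Z this has rank 1, with invariant factors (1).

Computing H_k = (kernel of ∂_k) / (image of ∂_{k+1}):

  H_0: rank C_0 − rank ∂_1 = 10 − 9 = 1, and the invariant factors of ∂_1 are all 1, so H_0 ≅ Z.
  H_1: rank ker ∂_1 − rank ∂_2 = (18 − 9) − 7 = 2, and the invariant factors of ∂_2 are all 1, so H_1 ≅ Z^2.
  H_2: rank ker ∂_2 − rank ∂_3 = (8 − 7) − 1 = 0, and the invariant factors of ∂_3 are all 1, so H_2 ≅ 0.
  H_3: rank ker ∂_3 − rank ∂_4 = (1 − 1) − 0 = 0, and there is no ∂_4, so H_3 ≅ 0.

As a check, the Euler characteristic is 10 − 18 + 8 − 1 = -1, which agrees with 1 − 2 + 0 − 0 = -1.

H_0 = Z,  H_1 = Z^2,  H_2 = 0,  H_3 = 0.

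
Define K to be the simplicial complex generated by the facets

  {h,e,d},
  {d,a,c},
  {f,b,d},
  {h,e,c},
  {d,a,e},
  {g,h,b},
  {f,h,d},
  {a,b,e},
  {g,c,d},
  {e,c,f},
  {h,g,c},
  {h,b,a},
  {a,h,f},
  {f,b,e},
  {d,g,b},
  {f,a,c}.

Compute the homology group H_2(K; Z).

K has 8 vertices, 24 edges, 16 triangles.
rank ∂_2 = 15, rank ∂_3 = 0 ⇒ b_2 = 16 − 15 − 0 = 1. So H_2 = Z.

H_2 = Z.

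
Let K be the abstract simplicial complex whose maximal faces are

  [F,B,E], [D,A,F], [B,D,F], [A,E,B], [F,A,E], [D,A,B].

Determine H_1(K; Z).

We work with the vertex ordering A < B < D < E < F. The simplices of K, each written with vertices in increasing order, are:

  0-simplices (5): A, B, D, E, F
  1-simplices (9): AB, AD, AE, AF, BD, BE, BF, DF, EF
  2-simplices (6): ABD, ABE, ADF, AEF, BDF, BEF

so the chain groups are C_0 ≅ Z^5, C_1 ≅ Z^9, C_2 ≅ Z^6.

∂_1: C_1 → C_0 sends each edge [p,q] (with p < q) to q − p. For instance
  ∂BE = E − B.
As a 5×9 matrix over Z this has rank 4, with invariant factors (1,1,1,1).

The boundary map ∂_2: C_2 → C_1 acts by ∂[p,q,r] = [q,r] − [p,r] + [p,q]. For instance
  ∂BDF = DF − BF + BD,
  ∂BEF = EF − BF + BE.
The 9×6 boundary matrix has rank 5 and Smith normal form diag(1,1,1,1,1).

Now H_k = ker ∂_k / im ∂_{k+1}, so:

  H_1: rank ker ∂_1 − rank ∂_2 = (9 − 4) − 5 = 0, and the invariant factors of ∂_2 are all 1, so H_1 = 0.

(K is a triangulation of the 2-sphere S^2.)

H_1 ≅ 0.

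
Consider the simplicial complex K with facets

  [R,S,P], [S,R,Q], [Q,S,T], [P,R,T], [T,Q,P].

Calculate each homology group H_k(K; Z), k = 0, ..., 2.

Fix the vertex order P < Q < R < S < T and write every simplex with vertices in increasing order. Then dim K = 2 and the simplices of K are:

  0-simplices (5): P, Q, R, S, T
  1-simplices (10): PQ, PR, PS, PT, QR, QS, QT, RS, RT, ST
  2-simplices (5): PQT, PRS, PRT, QRS, QST

Hence C_0 ≅ Z^5, C_1 ≅ Z^10, C_2 ≅ Z^5.

∂_1: C_1 → C_0 is given by ∂[p,q] = [q] − [p]. For instance
  ∂QT = T − Q.
The resulting 5×10 matrix has rank 4, and its Smith normal form has invariant factors (1,1,1,1).

The boundary map ∂_2: C_2 → C_1 acts by ∂[p,q,r] = [q,r] − [p,r] + [p,q]. For instance
  ∂PRS = RS − PS + PR,
  ∂QST = ST − QT + QS.
The 10×5 boundary matrix has rank 5 and Smith normal form diag(1,1,1,1,1).

Reading off H_k = ker ∂_k / im ∂_{k+1}:

  H_0: rank C_0 − rank ∂_1 = 5 − 4 = 1, and the invariant factors of ∂_1 are all 1, so H_0 = Z.
  H_1: rank ker ∂_1 − rank ∂_2 = (10 − 4) − 5 = 1, and the invariant factors of ∂_2 are all 1, so H_1 = Z.
  H_2: rank ker ∂_2 − rank ∂_3 = (5 − 5) − 0 = 0, and there is no ∂_3, so H_2 = 0.

H_0 ≅ Z,  H_1 ≅ Z,  H_2 = 0.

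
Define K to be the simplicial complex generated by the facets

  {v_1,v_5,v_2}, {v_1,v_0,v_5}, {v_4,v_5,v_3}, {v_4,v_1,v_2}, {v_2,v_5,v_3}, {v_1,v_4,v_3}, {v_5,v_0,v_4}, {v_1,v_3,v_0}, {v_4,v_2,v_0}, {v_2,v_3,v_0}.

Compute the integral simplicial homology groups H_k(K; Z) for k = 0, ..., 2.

K has 6 vertices, 15 edges, 10 triangles.
rank ∂_0 = 0, rank ∂_1 = 5 ⇒ b_0 = 6 − 0 − 5 = 1; all invariant factors of ∂_1 are 1 so no torsion. So H_0 ≅ Z.
rank ∂_1 = 5, rank ∂_2 = 10 ⇒ b_1 = 15 − 5 − 10 = 0; ∂_2 has invariant factor(s) [2] giving torsion. So H_1 ≅ Z/2.
rank ∂_2 = 10, rank ∂_3 = 0 ⇒ b_2 = 10 − 10 − 0 = 0. So H_2 ≅ 0.

H_0 ≅ Z,  H_1 ≅ Z/2,  H_2 = 0.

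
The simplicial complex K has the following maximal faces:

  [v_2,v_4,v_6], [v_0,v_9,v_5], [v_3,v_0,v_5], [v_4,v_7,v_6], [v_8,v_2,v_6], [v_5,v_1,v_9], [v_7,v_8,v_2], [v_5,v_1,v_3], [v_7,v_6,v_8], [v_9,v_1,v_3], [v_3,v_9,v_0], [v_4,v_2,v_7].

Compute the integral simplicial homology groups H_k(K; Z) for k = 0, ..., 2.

Fix the vertex order v_0 < v_1 < v_2 < v_3 < v_4 < v_5 < v_6 < v_7 < v_8 < v_9 and write every simplex with vertices in increasing order. Then dim K = 2 and the simplices of K are:

  0-simplices (10): [v_0], [v_1], [v_2], [v_3], [v_4], [v_5], [v_6], [v_7], [v_8], [v_9]
  1-simplices (18): (18 of them)
  2-simplices (12): (12 of them)

so the chain groups are C_0 ≅ Z^10, C_1 ≅ Z^18, C_2 ≅ Z^12.

∂_1: C_1 → C_0 maps an edge to its endpoints' difference, ∂[p,q] = q − p. For instance
  ∂[v_2,v_4] = [v_4] − [v_2].
The resulting 10×18 matrix has rank 8, and its Smith normal form has invariant factors (1,1,1,1,1,1,1,1).

∂_2: C_2 → C_1 maps a triangle to the signed sum of its edges. For instance
  ∂[v_1,v_5,v_9] = [v_5,v_9] − [v_1,v_9] + [v_1,v_5],
  ∂[v_2,v_4,v_6] = [v_4,v_6] − [v_2,v_6] + [v_2,v_4].
As a 18×12 matrix over Z this has rank 10, with invariant factors (1,1,1,1,1,1,1,1,1,1).

Computing H_k = (kernel of ∂_k) / (image of ∂_{k+1}):

  H_0: rank C_0 − rank ∂_1 = 10 − 8 = 2, and the invariant factors of ∂_1 are all 1, so H_0 ≅ Z^2.
  H_1: rank ker ∂_1 − rank ∂_2 = (18 − 8) − 10 = 0, and the invariant factors of ∂_2 are all 1, so H_1 ≅ 0.
  H_2: rank ker ∂_2 − rank ∂_3 = (12 − 10) − 0 = 2, and there is no ∂_3, so H_2 ≅ Z^2.

As a check, the Euler characteristic is 10 − 18 + 12 = 4, which agrees with 2 − 0 + 2 = 4.
(K is a triangulation of the disjoint union of the 2-sphere S^2 and the 2-sphere S^2.)

H_0 = Z^2,  H_1 = 0,  H_2 = Z^2.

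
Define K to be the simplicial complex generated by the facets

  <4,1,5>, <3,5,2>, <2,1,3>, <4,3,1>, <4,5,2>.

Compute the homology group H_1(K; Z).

H_1 ≅ Z.

K has 5 vertices, 10 edges, 5 triangles.
rank ∂_1 = 4, rank ∂_2 = 5 ⇒ b_1 = 10 − 4 − 5 = 1; all invariant factors of ∂_2 are 1 so no torsion. So H_1 ≅ Z.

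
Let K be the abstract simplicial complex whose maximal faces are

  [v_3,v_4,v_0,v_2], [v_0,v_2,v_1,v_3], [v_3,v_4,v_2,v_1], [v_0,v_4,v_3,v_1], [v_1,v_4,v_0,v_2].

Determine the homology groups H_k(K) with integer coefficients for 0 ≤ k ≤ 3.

K has 5 vertices, 10 edges, 10 triangles, 5 3-simplices.
rank ∂_0 = 0, rank ∂_1 = 4 ⇒ b_0 = 5 − 0 − 4 = 1; all invariant factors of ∂_1 are 1 so no torsion. So H_0 = Z.
rank ∂_1 = 4, rank ∂_2 = 6 ⇒ b_1 = 10 − 4 − 6 = 0; all invariant factors of ∂_2 are 1 so no torsion. So H_1 = 0.
rank ∂_2 = 6, rank ∂_3 = 4 ⇒ b_2 = 10 − 6 − 4 = 0; all invariant factors of ∂_3 are 1 so no torsion. So H_2 = 0.
rank ∂_3 = 4, rank ∂_4 = 0 ⇒ b_3 = 5 − 4 − 0 = 1. So H_3 = Z.

H_0 ≅ Z,  H_1 = 0,  H_2 = 0,  H_3 ≅ Z.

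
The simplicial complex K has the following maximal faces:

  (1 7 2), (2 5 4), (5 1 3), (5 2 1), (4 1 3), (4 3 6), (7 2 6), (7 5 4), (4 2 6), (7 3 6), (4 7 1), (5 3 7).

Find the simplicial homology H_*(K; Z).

K has 7 vertices, 18 edges, 12 triangles.
rank ∂_0 = 0, rank ∂_1 = 6 ⇒ b_0 = 7 − 0 − 6 = 1; all invariant factors of ∂_1 are 1 so no torsion. So H_0 = Z.
rank ∂_1 = 6, rank ∂_2 = 12 ⇒ b_1 = 18 − 6 − 12 = 0; ∂_2 has invariant factor(s) [2] giving torsion. So H_1 = Z/2.
rank ∂_2 = 12, rank ∂_3 = 0 ⇒ b_2 = 12 − 12 − 0 = 0. So H_2 = 0.

H_0 = Z,  H_1 = Z/2,  H_2 = 0.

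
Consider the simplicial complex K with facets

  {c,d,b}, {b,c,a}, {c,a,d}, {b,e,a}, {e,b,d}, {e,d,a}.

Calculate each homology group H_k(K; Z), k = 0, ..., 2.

H_0 = Z,  H_1 = 0,  H_2 = Z.

Order the vertices as a < b < c < d < e. Listing each simplex with vertices in this order, K has dimension 2 with simplices:

  0-simplices (5): a, b, c, d, e
  1-simplices (9): ab, ac, ad, ae, bc, bd, be, cd, de
  2-simplices (6): abc, abe, acd, ade, bcd, bde

giving chain groups C_0 ≅ Z^5, C_1 ≅ Z^9, C_2 ≅ Z^6.

The boundary map ∂_1: C_1 → C_0 maps an edge to its endpoints' difference, ∂[p,q] = q − p. For instance
  ∂ae = e − a.
As a 5×9 matrix over Z this has rank 4, with invariant factors (1,1,1,1).

The boundary map ∂_2: C_2 → C_1 sends each 2-simplex [p,q,r] to [q,r] − [p,r] + [p,q]. For instance
  ∂abe = be − ae + ab,
  ∂bcd = cd − bd + bc.
The 9×6 boundary matrix has rank 5 and Smith normal form diag(1,1,1,1,1).

Reading off H_k = ker ∂_k / im ∂_{k+1}:

  H_0: rank C_0 − rank ∂_1 = 5 − 4 = 1, and the invariant factors of ∂_1 are all 1, so H_0 ≅ Z.
  H_1: rank ker ∂_1 − rank ∂_2 = (9 − 4) − 5 = 0, and the invariant factors of ∂_2 are all 1, so H_1 ≅ 0.
  H_2: rank ker ∂_2 − rank ∂_3 = (6 − 5) − 0 = 1, and there is no ∂_3, so H_2 ≅ Z.

As a check, the Euler characteristic is 5 − 9 + 6 = 2, which agrees with 1 − 0 + 1 = 2.
(K is a triangulation of the 2-sphere S^2.)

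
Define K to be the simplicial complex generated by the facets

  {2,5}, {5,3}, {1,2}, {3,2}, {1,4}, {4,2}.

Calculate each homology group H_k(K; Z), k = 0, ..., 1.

Order the vertices as 1 < 2 < 3 < 4 < 5. Listing each simplex with vertices in this order, K has dimension 1 with simplices:

  0-simplices (5): [1], [2], [3], [4], [5]
  1-simplices (6): [1,2], [1,4], [2,3], [2,4], [2,5], [3,5]

giving chain groups C_0 ≅ Z^5, C_1 ≅ Z^6.

Boundary ∂_1: C_1 → C_0 sends each edge [p,q] (with p < q) to q − p. For instance
  ∂[1,2] = [2] − [1].
The resulting 5×6 matrix has rank 4, and its Smith normal form has invariant factors (1,1,1,1).

Reading off H_k = ker ∂_k / im ∂_{k+1}:

  H_0: rank C_0 − rank ∂_1 = 5 − 4 = 1, and the invariant factors of ∂_1 are all 1, so H_0 ≅ Z.
  H_1: rank ker ∂_1 − rank ∂_2 = (6 − 4) − 0 = 2, and there is no ∂_2, so H_1 ≅ Z^2.

H_0 ≅ Z,  H_1 ≅ Z^2.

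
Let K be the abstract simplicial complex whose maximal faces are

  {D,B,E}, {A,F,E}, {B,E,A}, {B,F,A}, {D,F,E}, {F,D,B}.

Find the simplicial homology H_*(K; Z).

H_0 ≅ Z,  H_1 = 0,  H_2 ≅ Z.

We work with the vertex ordering A < B < D < E < F. The simplices of K, each written with vertices in increasing order, are:

  0-simplices (5): A, B, D, E, F
  1-simplices (9): AB, AE, AF, BD, BE, BF, DE, DF, EF
  2-simplices (6): ABE, ABF, AEF, BDE, BDF, DEF

so the chain groups are C_0 ≅ Z^5, C_1 ≅ Z^9, C_2 ≅ Z^6.

The boundary map ∂_1: C_1 → C_0 is given by ∂[p,q] = [q] − [p]. For instance
  ∂AF = F − A.
The 5×9 boundary matrix has rank 4 and Smith normal form diag(1,1,1,1).

The boundary map ∂_2: C_2 → C_1 sends each 2-simplex [p,q,r] to [q,r] − [p,r] + [p,q]. For instance
  ∂BDE = DE − BE + BD,
  ∂ABE = BE − AE + AB.
This gives a 9×6 integer matrix of rank 5; reducing to Smith normal form yields diagonal entries (1,1,1,1,1).

Now H_k = ker ∂_k / im ∂_{k+1}, so:

  H_0: rank C_0 − rank ∂_1 = 5 − 4 = 1, and the invariant factors of ∂_1 are all 1, so H_0 ≅ Z.
  H_1: rank ker ∂_1 − rank ∂_2 = (9 − 4) − 5 = 0, and the invariant factors of ∂_2 are all 1, so H_1 ≅ 0.
  H_2: rank ker ∂_2 − rank ∂_3 = (6 − 5) − 0 = 1, and there is no ∂_3, so H_2 ≅ Z.

As a check, the Euler characteristic is 5 − 9 + 6 = 2, which agrees with 1 − 0 + 1 = 2.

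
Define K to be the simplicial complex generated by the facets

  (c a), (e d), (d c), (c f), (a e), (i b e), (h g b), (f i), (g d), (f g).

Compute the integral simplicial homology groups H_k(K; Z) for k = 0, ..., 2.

H_0 = Z,  H_1 = Z^4,  H_2 = 0.

Order the vertices as a < b < c < d < e < f < g < h < i. Listing each simplex with vertices in this order, K has dimension 2 with simplices:

  0-simplices (9): a, b, c, d, e, f, g, h, i
  1-simplices (14): ac, ae, be, bg, bh, bi, cd, cf, de, dg, ei, fg, fi, gh
  2-simplices (2): bei, bgh

Hence C_0 ≅ Z^9, C_1 ≅ Z^14, C_2 ≅ Z^2.

The boundary map ∂_1: C_1 → C_0 maps an edge to its endpoints' difference, ∂[p,q] = q − p.
The 9×14 boundary matrix has rank 8 and Smith normal form diag(1,1,1,1,1,1,1,1).

Boundary ∂_2: C_2 → C_1 maps a triangle to the signed sum of its edges. For instance
  ∂bei = ei − bi + be,
  ∂bgh = gh − bh + bg.
The 14×2 boundary matrix has rank 2 and Smith normal form diag(1,1).

Now H_k = ker ∂_k / im ∂_{k+1}, so:

  H_0: rank C_0 − rank ∂_1 = 9 − 8 = 1, and the invariant factors of ∂_1 are all 1, so H_0 ≅ Z.
  H_1: rank ker ∂_1 − rank ∂_2 = (14 − 8) − 2 = 4, and the invariant factors of ∂_2 are all 1, so H_1 ≅ Z^4.
  H_2: rank ker ∂_2 − rank ∂_3 = (2 − 2) − 0 = 0, and there is no ∂_3, so H_2 ≅ 0.

As a check, the Euler characteristic is 9 − 14 + 2 = -3, which agrees with 1 − 4 + 0 = -3.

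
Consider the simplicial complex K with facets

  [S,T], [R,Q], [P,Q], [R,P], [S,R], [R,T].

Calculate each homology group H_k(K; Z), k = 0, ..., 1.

We work with the vertex ordering P < Q < R < S < T. The simplices of K, each written with vertices in increasing order, are:

  0-simplices (5): P, Q, R, S, T
  1-simplices (6): PQ, PR, QR, RS, RT, ST

giving chain groups C_0 ≅ Z^5, C_1 ≅ Z^6.

Boundary ∂_1: C_1 → C_0 maps an edge to its endpoints' difference, ∂[p,q] = q − p.
The 5×6 boundary matrix has rank 4 and Smith normal form diag(1,1,1,1).

Computing H_k = (kernel of ∂_k) / (image of ∂_{k+1}):

  H_0: rank C_0 − rank ∂_1 = 5 − 4 = 1, and the invariant factors of ∂_1 are all 1, so H_0 = Z.
  H_1: rank ker ∂_1 − rank ∂_2 = (6 − 4) − 0 = 2, and there is no ∂_2, so H_1 = Z^2.

H_0 ≅ Z,  H_1 ≅ Z^2.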